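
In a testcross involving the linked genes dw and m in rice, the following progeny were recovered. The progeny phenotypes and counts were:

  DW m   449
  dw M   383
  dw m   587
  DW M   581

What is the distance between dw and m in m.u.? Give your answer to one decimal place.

The two most frequent classes, DW M (581) and dw m (587), are the parental types, so the F1 was DW M / dw m.
The recombinant classes are DW m and dw M: 449 + 383 = 832.
Recombination frequency = 832/2000 = 0.4160 ≈ 41.6%, i.e. 41.6 m.u.

41.6 m.u.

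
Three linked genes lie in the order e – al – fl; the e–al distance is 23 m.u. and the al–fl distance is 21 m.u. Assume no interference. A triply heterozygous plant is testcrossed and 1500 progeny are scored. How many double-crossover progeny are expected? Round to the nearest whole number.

72

Map distances give recombination frequencies of 0.230 and 0.210 for the two intervals.
With no interference, expected double-crossover frequency = 0.230 × 0.210 = 0.04830.
Expected number = 0.04830 × 1500 = 72.45 ≈ 72.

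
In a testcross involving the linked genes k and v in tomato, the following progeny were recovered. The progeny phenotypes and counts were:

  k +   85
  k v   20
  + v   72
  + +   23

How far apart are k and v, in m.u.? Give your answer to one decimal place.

21.5 m.u.

The two most frequent classes, + v (72) and k + (85), are the parental types, so the F1 was + v / k +.
The recombinant classes are + + and k v: 23 + 20 = 43.
Recombination frequency = 43/200 = 0.2150 ≈ 21.5%, i.e. 21.5 m.u.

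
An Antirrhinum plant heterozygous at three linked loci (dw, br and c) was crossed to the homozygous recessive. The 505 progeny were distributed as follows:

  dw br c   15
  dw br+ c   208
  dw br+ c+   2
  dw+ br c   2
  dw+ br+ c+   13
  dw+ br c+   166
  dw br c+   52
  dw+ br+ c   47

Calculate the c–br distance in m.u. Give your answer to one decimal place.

6.3 m.u.

The two most frequent reciprocal classes, dw+ br c+ and dw br+ c, are the parental types, so the F1 was dw+ br c+ / dw br+ c.
The two rarest classes, dw+ br c and dw br+ c+, are the double crossovers. Comparing them with the parentals, only the c allele has switched, so c is the middle locus and the order is br – c – dw.
Crossovers in the br–c interval produce the single-crossover classes dw+ br+ c+ and dw br c (13 + 15 = 28) plus the double crossovers (4).
RF(br–c) = (28 + 4) / 505 = 32/505 = 0.0634 → 6.3 m.u.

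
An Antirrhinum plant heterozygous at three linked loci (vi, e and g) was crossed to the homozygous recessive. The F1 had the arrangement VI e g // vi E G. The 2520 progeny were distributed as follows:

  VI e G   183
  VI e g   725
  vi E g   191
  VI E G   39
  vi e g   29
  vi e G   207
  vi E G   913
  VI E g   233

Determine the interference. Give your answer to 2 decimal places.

0.24

The two rarest classes, vi e g and VI E G, are the double crossovers. Comparing them with the parentals, only the vi allele has switched, so vi is the middle locus and the order is g – vi – e.
g–vi: (374 + 68)/2520 = 0.1754; vi–e: (440 + 68)/2520 = 0.2016.
Expected DCO frequency = 0.1754 × 0.2016 ≈ 0.03536; observed = 68/2520 ≈ 0.02698.
Coefficient of coincidence = 0.02698/0.03536 ≈ 0.76; interference = 1 − 0.76 = 0.24.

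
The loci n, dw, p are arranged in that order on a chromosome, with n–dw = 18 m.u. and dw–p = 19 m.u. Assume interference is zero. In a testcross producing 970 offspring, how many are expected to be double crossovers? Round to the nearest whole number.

Map distances give recombination frequencies of 0.180 and 0.190 for the two intervals.
With no interference, expected double-crossover frequency = 0.180 × 0.190 = 0.03420.
Expected number = 0.03420 × 970 = 33.17 ≈ 33.

33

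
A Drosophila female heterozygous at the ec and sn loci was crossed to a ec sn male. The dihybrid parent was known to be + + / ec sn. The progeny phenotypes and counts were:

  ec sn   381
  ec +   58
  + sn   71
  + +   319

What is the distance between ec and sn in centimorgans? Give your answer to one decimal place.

15.6 centimorgans

The recombinant classes are + sn and ec +: 71 + 58 = 129.
Recombination frequency = 129/829 = 0.1556 ≈ 15.6%, i.e. 15.6 centimorgans.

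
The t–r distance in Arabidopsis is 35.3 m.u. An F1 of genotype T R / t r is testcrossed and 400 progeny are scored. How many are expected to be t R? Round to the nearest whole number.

71

A map distance of 35.3 m.u. corresponds to a recombination frequency of 0.353.
The F1 is T R / t r, so t R is a recombinant gamete class with expected frequency r/2 = 0.353/2 = 0.1765.
Expected number = 0.1765 × 400 = 70.60 ≈ 71.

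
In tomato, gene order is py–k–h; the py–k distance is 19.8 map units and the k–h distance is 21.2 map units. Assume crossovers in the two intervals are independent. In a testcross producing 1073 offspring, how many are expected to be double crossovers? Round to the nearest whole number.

Map distances give recombination frequencies of 0.198 and 0.212 for the two intervals.
With no interference, expected double-crossover frequency = 0.198 × 0.212 = 0.04198.
Expected number = 0.04198 × 1073 = 45.04 ≈ 45.

45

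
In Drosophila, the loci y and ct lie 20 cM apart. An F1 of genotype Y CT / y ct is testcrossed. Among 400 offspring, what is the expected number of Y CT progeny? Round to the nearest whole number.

A map distance of 20 cM corresponds to a recombination frequency of 0.200.
The F1 is Y CT / y ct, so Y CT is a parental gamete class with expected frequency (1 − r)/2 = 0.800/2 = 0.4000.
Expected number = 0.4000 × 400 = 160.00 ≈ 160.

160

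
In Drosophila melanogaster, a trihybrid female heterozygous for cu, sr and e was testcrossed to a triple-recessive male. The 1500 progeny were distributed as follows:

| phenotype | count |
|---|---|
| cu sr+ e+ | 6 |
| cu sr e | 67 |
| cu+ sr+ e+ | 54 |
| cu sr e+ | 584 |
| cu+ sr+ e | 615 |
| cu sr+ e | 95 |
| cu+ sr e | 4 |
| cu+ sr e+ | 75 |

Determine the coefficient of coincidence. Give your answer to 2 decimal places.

0.64

The two most frequent reciprocal classes, cu+ sr+ e and cu sr e+, are the parental types, so the F1 was cu+ sr+ e / cu sr e+.
The two rarest classes, cu+ sr e and cu sr+ e+, are the double crossovers. Comparing them with the parentals, only the sr allele has switched, so sr is the middle locus and the order is cu – sr – e.
cu–sr: (170 + 10)/1500 = 0.1200; sr–e: (121 + 10)/1500 = 0.0873.
Expected DCO frequency = 0.1200 × 0.0873 ≈ 0.01048; observed = 10/1500 ≈ 0.00667.
Coefficient of coincidence = 0.00667/0.01048 ≈ 0.64.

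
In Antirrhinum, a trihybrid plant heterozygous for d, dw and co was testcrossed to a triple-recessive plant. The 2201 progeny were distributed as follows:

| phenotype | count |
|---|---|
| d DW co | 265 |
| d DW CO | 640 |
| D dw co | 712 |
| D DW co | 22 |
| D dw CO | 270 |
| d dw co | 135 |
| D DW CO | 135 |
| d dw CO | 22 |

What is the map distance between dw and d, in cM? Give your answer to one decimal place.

The two most frequent reciprocal classes, d DW CO and D dw co, are the parental types, so the F1 was d DW CO / D dw co.
The two rarest classes, d dw CO and D DW co, are the double crossovers. Comparing them with the parentals, only the dw allele has switched, so dw is the middle locus and the order is d – dw – co.
Crossovers in the d–dw interval produce the single-crossover classes D DW CO and d dw co (135 + 135 = 270) plus the double crossovers (44).
RF(d–dw) = (270 + 44) / 2201 = 314/2201 = 0.1427 → 14.3 cM.

14.3 cM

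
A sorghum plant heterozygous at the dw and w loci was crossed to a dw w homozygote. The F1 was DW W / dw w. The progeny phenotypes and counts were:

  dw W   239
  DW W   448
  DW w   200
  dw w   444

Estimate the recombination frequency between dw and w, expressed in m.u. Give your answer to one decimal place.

The recombinant classes are DW w and dw W: 200 + 239 = 439.
Recombination frequency = 439/1331 = 0.3298 ≈ 33.0%, i.e. 33.0 m.u.

33.0 m.u.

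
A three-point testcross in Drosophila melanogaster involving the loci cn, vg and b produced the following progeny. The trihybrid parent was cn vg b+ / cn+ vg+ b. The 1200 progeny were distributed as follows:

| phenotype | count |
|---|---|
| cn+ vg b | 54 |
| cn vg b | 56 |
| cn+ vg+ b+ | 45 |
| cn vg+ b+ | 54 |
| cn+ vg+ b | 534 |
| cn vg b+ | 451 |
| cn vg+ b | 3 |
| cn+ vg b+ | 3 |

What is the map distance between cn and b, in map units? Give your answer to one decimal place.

8.9 map units

The two rarest classes, cn+ vg b+ and cn vg+ b, are the double crossovers. Comparing them with the parentals, only the cn allele has switched, so cn is the middle locus and the order is vg – cn – b.
Crossovers in the cn–b interval produce the single-crossover classes cn vg b and cn+ vg+ b+ (56 + 45 = 101) plus the double crossovers (6).
RF(cn–b) = (101 + 6) / 1200 = 107/1200 = 0.0892 → 8.9 map units.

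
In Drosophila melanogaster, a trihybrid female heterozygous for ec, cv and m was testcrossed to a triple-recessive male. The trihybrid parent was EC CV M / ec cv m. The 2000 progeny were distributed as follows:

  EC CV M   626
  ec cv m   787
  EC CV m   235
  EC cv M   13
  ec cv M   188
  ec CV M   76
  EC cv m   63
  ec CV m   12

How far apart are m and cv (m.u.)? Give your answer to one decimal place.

The two rarest classes, EC cv M and ec CV m, are the double crossovers. Comparing them with the parentals, only the cv allele has switched, so cv is the middle locus and the order is ec – cv – m.
Crossovers in the cv–m interval produce the single-crossover classes EC CV m and ec cv M (235 + 188 = 423) plus the double crossovers (25).
RF(cv–m) = (423 + 25) / 2000 = 448/2000 = 0.2240 → 22.4 m.u.

22.4 m.u.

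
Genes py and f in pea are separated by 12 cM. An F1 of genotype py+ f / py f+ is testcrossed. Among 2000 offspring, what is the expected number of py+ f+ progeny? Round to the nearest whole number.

A map distance of 12 cM corresponds to a recombination frequency of 0.120.
The F1 is py+ f / py f+, so py+ f+ is a recombinant gamete class with expected frequency r/2 = 0.120/2 = 0.0600.
Expected number = 0.0600 × 2000 = 120.00 ≈ 120.

120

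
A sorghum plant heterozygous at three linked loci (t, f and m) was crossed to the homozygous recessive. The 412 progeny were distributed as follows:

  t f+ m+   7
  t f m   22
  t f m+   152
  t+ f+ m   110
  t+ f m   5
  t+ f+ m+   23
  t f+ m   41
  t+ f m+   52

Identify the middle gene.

f

The two most frequent reciprocal classes, t+ f+ m and t f m+, are the parental types, so the F1 was t+ f+ m / t f m+.
The two rarest classes, t+ f m and t f+ m+, are the double crossovers. Comparing them with the parentals, only the f allele has switched, so f is the middle locus and the order is t – f – m.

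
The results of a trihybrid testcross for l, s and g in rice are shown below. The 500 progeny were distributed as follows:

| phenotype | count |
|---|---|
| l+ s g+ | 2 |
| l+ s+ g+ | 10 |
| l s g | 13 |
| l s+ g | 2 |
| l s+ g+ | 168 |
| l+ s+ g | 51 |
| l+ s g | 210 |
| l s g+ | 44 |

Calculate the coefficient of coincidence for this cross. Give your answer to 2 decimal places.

0.75

The two most frequent reciprocal classes, l+ s g and l s+ g+, are the parental types, so the F1 was l+ s g / l s+ g+.
The two rarest classes, l+ s g+ and l s+ g, are the double crossovers. Comparing them with the parentals, only the g allele has switched, so g is the middle locus and the order is l – g – s.
l–g: (23 + 4)/500 = 0.0540; g–s: (95 + 4)/500 = 0.1980.
Expected DCO frequency = 0.0540 × 0.1980 ≈ 0.01069; observed = 4/500 ≈ 0.00800.
Coefficient of coincidence = 0.00800/0.01069 ≈ 0.75.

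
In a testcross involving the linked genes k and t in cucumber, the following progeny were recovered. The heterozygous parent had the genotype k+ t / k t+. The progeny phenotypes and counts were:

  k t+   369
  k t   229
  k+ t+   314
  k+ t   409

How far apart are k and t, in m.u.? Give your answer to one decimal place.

41.1 m.u.

The recombinant classes are k+ t+ and k t: 314 + 229 = 543.
Recombination frequency = 543/1321 = 0.4111 ≈ 41.1%, i.e. 41.1 m.u.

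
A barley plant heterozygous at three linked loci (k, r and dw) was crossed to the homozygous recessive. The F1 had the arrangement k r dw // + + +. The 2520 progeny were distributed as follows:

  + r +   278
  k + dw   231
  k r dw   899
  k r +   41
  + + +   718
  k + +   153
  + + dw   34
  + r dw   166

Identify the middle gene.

The two rarest classes, k r + and + + dw, are the double crossovers. Comparing them with the parentals, only the dw allele has switched, so dw is the middle locus and the order is k – dw – r.

dw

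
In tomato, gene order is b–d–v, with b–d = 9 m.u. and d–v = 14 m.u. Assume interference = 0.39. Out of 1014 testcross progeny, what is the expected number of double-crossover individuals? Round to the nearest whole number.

Map distances give recombination frequencies of 0.090 and 0.140 for the two intervals.
With interference 0.39 (so coincidence = 0.61), expected double-crossover frequency = 0.090 × 0.140 × 0.61 = 0.00769.
Expected number = 0.00769 × 1014 = 7.79 ≈ 8.

8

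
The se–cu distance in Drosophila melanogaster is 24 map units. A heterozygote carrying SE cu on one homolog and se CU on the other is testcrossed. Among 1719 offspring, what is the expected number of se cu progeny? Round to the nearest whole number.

A map distance of 24 map units corresponds to a recombination frequency of 0.240.
The F1 is SE cu / se CU, so se cu is a recombinant gamete class with expected frequency r/2 = 0.240/2 = 0.1200.
Expected number = 0.1200 × 1719 = 206.28 ≈ 206.

206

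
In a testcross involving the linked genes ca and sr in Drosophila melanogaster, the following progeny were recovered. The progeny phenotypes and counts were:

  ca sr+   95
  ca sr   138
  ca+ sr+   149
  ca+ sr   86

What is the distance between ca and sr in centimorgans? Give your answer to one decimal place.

38.7 centimorgans

The two most frequent classes, ca+ sr+ (149) and ca sr (138), are the parental types, so the F1 was ca+ sr+ / ca sr.
The recombinant classes are ca+ sr and ca sr+: 86 + 95 = 181.
Recombination frequency = 181/468 = 0.3868 ≈ 38.7%, i.e. 38.7 centimorgans.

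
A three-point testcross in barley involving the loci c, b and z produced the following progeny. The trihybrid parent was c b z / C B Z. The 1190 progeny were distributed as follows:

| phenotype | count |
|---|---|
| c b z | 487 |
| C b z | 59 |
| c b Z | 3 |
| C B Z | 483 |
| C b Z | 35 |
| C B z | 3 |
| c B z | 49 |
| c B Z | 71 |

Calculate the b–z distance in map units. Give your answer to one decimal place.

The two rarest classes, c b Z and C B z, are the double crossovers. Comparing them with the parentals, only the z allele has switched, so z is the middle locus and the order is c – z – b.
Crossovers in the z–b interval produce the single-crossover classes c B z and C b Z (49 + 35 = 84) plus the double crossovers (6).
RF(z–b) = (84 + 6) / 1190 = 90/1190 = 0.0756 → 7.6 map units.

7.6 map units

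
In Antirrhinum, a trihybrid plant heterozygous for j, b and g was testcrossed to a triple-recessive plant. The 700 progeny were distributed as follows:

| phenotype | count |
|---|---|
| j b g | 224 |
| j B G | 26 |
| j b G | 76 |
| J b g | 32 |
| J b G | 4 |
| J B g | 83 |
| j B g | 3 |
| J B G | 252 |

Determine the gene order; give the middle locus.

The two most frequent reciprocal classes, J B G and j b g, are the parental types, so the F1 was J B G / j b g.
The two rarest classes, J b G and j B g, are the double crossovers. Comparing them with the parentals, only the b allele has switched, so b is the middle locus and the order is j – b – g.

b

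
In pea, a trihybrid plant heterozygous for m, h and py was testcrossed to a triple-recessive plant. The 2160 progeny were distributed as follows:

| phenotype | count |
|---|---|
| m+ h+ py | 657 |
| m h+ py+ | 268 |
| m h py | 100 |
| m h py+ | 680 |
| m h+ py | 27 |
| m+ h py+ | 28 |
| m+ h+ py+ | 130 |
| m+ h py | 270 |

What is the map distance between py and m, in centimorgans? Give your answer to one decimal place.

13.2 centimorgans

The two most frequent reciprocal classes, m h py+ and m+ h+ py, are the parental types, so the F1 was m h py+ / m+ h+ py.
The two rarest classes, m+ h py+ and m h+ py, are the double crossovers. Comparing them with the parentals, only the m allele has switched, so m is the middle locus and the order is py – m – h.
Crossovers in the py–m interval produce the single-crossover classes m h py and m+ h+ py+ (100 + 130 = 230) plus the double crossovers (55).
RF(py–m) = (230 + 55) / 2160 = 285/2160 = 0.1319 → 13.2 centimorgans.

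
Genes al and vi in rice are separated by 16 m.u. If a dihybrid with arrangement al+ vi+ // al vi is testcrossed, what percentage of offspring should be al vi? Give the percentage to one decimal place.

42.0%

A map distance of 16 m.u. corresponds to a recombination frequency of 0.160.
The F1 is al+ vi+ / al vi, so al vi is a parental gamete class with expected frequency (1 − r)/2 = 0.840/2 = 0.4200.
That is 0.4200 = 42.0% of the progeny.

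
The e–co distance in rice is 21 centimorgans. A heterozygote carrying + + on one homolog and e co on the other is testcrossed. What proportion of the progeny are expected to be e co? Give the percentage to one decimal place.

39.5%

A map distance of 21 centimorgans corresponds to a recombination frequency of 0.210.
The F1 is + + / e co, so e co is a parental gamete class with expected frequency (1 − r)/2 = 0.790/2 = 0.3950.
That is 0.3950 = 39.5% of the progeny.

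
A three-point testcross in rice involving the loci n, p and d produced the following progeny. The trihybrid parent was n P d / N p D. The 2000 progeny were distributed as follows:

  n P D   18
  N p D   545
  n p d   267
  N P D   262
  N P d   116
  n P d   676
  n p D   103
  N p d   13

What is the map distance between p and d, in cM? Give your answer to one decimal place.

The two rarest classes, n P D and N p d, are the double crossovers. Comparing them with the parentals, only the d allele has switched, so d is the middle locus and the order is p – d – n.
Crossovers in the p–d interval produce the single-crossover classes n p d and N P D (267 + 262 = 529) plus the double crossovers (31).
RF(p–d) = (529 + 31) / 2000 = 560/2000 = 0.2800 → 28.0 cM.

28.0 cM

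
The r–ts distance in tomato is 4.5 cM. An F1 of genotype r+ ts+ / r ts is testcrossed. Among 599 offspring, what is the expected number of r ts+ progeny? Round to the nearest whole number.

13

A map distance of 4.5 cM corresponds to a recombination frequency of 0.045.
The F1 is r+ ts+ / r ts, so r ts+ is a recombinant gamete class with expected frequency r/2 = 0.045/2 = 0.0225.
Expected number = 0.0225 × 599 = 13.48 ≈ 13.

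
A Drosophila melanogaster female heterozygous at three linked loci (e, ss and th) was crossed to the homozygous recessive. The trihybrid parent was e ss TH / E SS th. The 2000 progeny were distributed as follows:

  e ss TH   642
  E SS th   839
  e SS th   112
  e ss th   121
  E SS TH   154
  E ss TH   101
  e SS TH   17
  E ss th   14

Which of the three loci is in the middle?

The two rarest classes, e SS TH and E ss th, are the double crossovers. Comparing them with the parentals, only the ss allele has switched, so ss is the middle locus and the order is e – ss – th.

ss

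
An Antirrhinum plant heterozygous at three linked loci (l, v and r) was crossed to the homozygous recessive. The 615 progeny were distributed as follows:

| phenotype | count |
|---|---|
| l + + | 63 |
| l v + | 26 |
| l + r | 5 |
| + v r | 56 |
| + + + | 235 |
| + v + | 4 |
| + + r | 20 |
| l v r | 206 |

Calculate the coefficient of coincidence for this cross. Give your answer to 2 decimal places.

The two most frequent reciprocal classes, + + + and l v r, are the parental types, so the F1 was + + + / l v r.
The two rarest classes, + v + and l + r, are the double crossovers. Comparing them with the parentals, only the v allele has switched, so v is the middle locus and the order is r – v – l.
r–v: (46 + 9)/615 = 0.0894; v–l: (119 + 9)/615 = 0.2081.
Expected DCO frequency = 0.0894 × 0.2081 ≈ 0.01860; observed = 9/615 ≈ 0.01463.
Coefficient of coincidence = 0.01463/0.01860 ≈ 0.79.

0.79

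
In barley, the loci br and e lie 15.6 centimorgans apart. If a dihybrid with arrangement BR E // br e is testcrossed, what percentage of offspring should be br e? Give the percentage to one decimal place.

A map distance of 15.6 centimorgans corresponds to a recombination frequency of 0.156.
The F1 is BR E / br e, so br e is a parental gamete class with expected frequency (1 − r)/2 = 0.844/2 = 0.4220.
That is 0.4220 = 42.2% of the progeny.

42.2%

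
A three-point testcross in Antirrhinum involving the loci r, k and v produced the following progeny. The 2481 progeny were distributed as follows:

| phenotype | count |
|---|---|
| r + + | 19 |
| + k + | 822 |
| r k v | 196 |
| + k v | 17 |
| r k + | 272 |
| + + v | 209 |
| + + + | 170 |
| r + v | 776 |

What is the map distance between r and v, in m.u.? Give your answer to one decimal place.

20.8 m.u.

The two most frequent reciprocal classes, r + v and + k +, are the parental types, so the F1 was r + v / + k +.
The two rarest classes, r + + and + k v, are the double crossovers. Comparing them with the parentals, only the v allele has switched, so v is the middle locus and the order is r – v – k.
Crossovers in the r–v interval produce the single-crossover classes + + v and r k + (209 + 272 = 481) plus the double crossovers (36).
RF(r–v) = (481 + 36) / 2481 = 517/2481 = 0.2084 → 20.8 m.u.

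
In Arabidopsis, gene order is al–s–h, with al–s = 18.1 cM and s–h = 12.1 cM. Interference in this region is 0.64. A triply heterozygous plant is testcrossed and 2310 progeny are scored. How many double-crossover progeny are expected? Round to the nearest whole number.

18

Map distances give recombination frequencies of 0.181 and 0.121 for the two intervals.
With interference 0.64 (so coincidence = 0.36), expected double-crossover frequency = 0.181 × 0.121 × 0.36 = 0.00788.
Expected number = 0.00788 × 2310 = 18.21 ≈ 18.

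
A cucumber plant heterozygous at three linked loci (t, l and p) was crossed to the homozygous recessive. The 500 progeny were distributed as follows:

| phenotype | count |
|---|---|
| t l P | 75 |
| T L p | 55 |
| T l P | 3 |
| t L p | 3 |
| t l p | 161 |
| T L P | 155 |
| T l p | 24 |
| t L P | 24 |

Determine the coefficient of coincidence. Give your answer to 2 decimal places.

0.41

The two most frequent reciprocal classes, T L P and t l p, are the parental types, so the F1 was T L P / t l p.
The two rarest classes, T l P and t L p, are the double crossovers. Comparing them with the parentals, only the l allele has switched, so l is the middle locus and the order is p – l – t.
p–l: (130 + 6)/500 = 0.2720; l–t: (48 + 6)/500 = 0.1080.
Expected DCO frequency = 0.2720 × 0.1080 ≈ 0.02938; observed = 6/500 ≈ 0.01200.
Coefficient of coincidence = 0.01200/0.02938 ≈ 0.41.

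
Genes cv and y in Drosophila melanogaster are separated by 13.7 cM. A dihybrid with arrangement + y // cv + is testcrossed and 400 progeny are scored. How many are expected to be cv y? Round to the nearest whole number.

27

A map distance of 13.7 cM corresponds to a recombination frequency of 0.137.
The F1 is + y / cv +, so cv y is a recombinant gamete class with expected frequency r/2 = 0.137/2 = 0.0685.
Expected number = 0.0685 × 400 = 27.40 ≈ 27.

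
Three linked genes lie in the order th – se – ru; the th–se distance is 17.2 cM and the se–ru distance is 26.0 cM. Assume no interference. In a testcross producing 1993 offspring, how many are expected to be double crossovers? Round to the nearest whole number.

Map distances give recombination frequencies of 0.172 and 0.260 for the two intervals.
With no interference, expected double-crossover frequency = 0.172 × 0.260 = 0.04472.
Expected number = 0.04472 × 1993 = 89.13 ≈ 89.

89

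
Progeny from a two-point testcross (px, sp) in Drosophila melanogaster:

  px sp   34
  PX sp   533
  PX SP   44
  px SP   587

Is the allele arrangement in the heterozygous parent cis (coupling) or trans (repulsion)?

trans

The two most frequent classes are PX sp (533) and px SP (587); these are the parental (non-recombinant) types.
So the F1 carried PX sp on one chromosome and px SP on the other — the recessive alleles are on opposite chromosomes (trans / repulsion).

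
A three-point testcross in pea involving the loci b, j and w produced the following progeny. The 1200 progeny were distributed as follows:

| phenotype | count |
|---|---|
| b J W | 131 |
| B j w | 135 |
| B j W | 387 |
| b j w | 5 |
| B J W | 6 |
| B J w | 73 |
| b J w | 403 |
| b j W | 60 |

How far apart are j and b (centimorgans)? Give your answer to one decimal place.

12.0 centimorgans

The two most frequent reciprocal classes, b J w and B j W, are the parental types, so the F1 was b J w / B j W.
The two rarest classes, b j w and B J W, are the double crossovers. Comparing them with the parentals, only the j allele has switched, so j is the middle locus and the order is b – j – w.
Crossovers in the b–j interval produce the single-crossover classes B J w and b j W (73 + 60 = 133) plus the double crossovers (11).
RF(b–j) = (133 + 11) / 1200 = 144/1200 = 0.1200 → 12.0 centimorgans.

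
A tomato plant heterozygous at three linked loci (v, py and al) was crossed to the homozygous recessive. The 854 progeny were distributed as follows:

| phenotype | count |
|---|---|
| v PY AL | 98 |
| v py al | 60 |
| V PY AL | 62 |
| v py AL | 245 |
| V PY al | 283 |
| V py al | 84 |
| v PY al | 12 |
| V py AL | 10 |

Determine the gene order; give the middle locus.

The two most frequent reciprocal classes, V PY al and v py AL, are the parental types, so the F1 was V PY al / v py AL.
The two rarest classes, v PY al and V py AL, are the double crossovers. Comparing them with the parentals, only the v allele has switched, so v is the middle locus and the order is py – v – al.

v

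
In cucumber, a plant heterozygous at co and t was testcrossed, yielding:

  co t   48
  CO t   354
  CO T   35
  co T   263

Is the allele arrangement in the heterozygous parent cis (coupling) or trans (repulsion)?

trans

The two most frequent classes are CO t (354) and co T (263); these are the parental (non-recombinant) types.
So the F1 carried CO t on one chromosome and co T on the other — the recessive alleles are on opposite chromosomes (trans / repulsion).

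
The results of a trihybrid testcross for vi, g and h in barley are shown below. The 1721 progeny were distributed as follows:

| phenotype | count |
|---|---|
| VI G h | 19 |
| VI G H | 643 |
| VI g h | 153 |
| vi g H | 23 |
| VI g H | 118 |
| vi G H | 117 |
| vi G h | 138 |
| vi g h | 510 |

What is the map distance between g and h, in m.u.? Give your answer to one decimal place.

17.3 m.u.

The two most frequent reciprocal classes, vi g h and VI G H, are the parental types, so the F1 was vi g h / VI G H.
The two rarest classes, vi g H and VI G h, are the double crossovers. Comparing them with the parentals, only the h allele has switched, so h is the middle locus and the order is g – h – vi.
Crossovers in the g–h interval produce the single-crossover classes vi G h and VI g H (138 + 118 = 256) plus the double crossovers (42).
RF(g–h) = (256 + 42) / 1721 = 298/1721 = 0.1732 → 17.3 m.u.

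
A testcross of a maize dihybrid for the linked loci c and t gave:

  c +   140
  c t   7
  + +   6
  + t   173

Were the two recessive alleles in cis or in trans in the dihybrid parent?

The two most frequent classes are + t (173) and c + (140); these are the parental (non-recombinant) types.
So the F1 carried + t on one chromosome and c + on the other — the recessive alleles are on opposite chromosomes (trans / repulsion).

trans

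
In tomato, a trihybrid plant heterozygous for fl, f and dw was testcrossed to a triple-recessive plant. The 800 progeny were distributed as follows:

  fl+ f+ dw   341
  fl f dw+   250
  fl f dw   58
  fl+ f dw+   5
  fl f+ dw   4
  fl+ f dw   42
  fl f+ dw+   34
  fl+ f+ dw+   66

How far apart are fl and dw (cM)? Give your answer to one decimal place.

16.6 cM

The two most frequent reciprocal classes, fl f dw+ and fl+ f+ dw, are the parental types, so the F1 was fl f dw+ / fl+ f+ dw.
The two rarest classes, fl+ f dw+ and fl f+ dw, are the double crossovers. Comparing them with the parentals, only the fl allele has switched, so fl is the middle locus and the order is f – fl – dw.
Crossovers in the fl–dw interval produce the single-crossover classes fl f dw and fl+ f+ dw+ (58 + 66 = 124) plus the double crossovers (9).
RF(fl–dw) = (124 + 9) / 800 = 133/800 = 0.1663 → 16.6 cM.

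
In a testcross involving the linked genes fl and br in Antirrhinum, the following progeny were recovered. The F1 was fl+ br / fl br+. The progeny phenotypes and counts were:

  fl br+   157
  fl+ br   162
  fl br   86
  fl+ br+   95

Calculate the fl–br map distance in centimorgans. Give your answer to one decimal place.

36.2 centimorgans

The recombinant classes are fl+ br+ and fl br: 95 + 86 = 181.
Recombination frequency = 181/500 = 0.3620 ≈ 36.2%, i.e. 36.2 centimorgans.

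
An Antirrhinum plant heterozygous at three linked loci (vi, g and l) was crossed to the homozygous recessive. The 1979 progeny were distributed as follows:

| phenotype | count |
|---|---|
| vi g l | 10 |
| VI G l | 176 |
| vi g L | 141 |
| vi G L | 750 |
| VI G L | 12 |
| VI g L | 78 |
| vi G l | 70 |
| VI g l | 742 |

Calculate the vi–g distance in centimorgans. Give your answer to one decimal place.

17.1 centimorgans

The two most frequent reciprocal classes, VI g l and vi G L, are the parental types, so the F1 was VI g l / vi G L.
The two rarest classes, vi g l and VI G L, are the double crossovers. Comparing them with the parentals, only the vi allele has switched, so vi is the middle locus and the order is l – vi – g.
Crossovers in the vi–g interval produce the single-crossover classes VI G l and vi g L (176 + 141 = 317) plus the double crossovers (22).
RF(vi–g) = (317 + 22) / 1979 = 339/1979 = 0.1713 → 17.1 centimorgans.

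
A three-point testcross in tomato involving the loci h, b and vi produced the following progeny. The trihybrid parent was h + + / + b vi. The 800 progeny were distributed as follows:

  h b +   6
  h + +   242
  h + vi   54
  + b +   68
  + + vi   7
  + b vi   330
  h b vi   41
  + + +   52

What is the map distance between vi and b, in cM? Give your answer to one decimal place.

16.9 cM

The two rarest classes, h b + and + + vi, are the double crossovers. Comparing them with the parentals, only the b allele has switched, so b is the middle locus and the order is h – b – vi.
Crossovers in the b–vi interval produce the single-crossover classes h + vi and + b + (54 + 68 = 122) plus the double crossovers (13).
RF(b–vi) = (122 + 13) / 800 = 135/800 = 0.1688 → 16.9 cM.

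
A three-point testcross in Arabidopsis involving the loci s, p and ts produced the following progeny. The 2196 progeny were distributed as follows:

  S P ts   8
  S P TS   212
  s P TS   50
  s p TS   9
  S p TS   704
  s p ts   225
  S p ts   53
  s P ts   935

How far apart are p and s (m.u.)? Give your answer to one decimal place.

20.7 m.u.

The two most frequent reciprocal classes, S p TS and s P ts, are the parental types, so the F1 was S p TS / s P ts.
The two rarest classes, s p TS and S P ts, are the double crossovers. Comparing them with the parentals, only the s allele has switched, so s is the middle locus and the order is p – s – ts.
Crossovers in the p–s interval produce the single-crossover classes S P TS and s p ts (212 + 225 = 437) plus the double crossovers (17).
RF(p–s) = (437 + 17) / 2196 = 454/2196 = 0.2067 → 20.7 m.u.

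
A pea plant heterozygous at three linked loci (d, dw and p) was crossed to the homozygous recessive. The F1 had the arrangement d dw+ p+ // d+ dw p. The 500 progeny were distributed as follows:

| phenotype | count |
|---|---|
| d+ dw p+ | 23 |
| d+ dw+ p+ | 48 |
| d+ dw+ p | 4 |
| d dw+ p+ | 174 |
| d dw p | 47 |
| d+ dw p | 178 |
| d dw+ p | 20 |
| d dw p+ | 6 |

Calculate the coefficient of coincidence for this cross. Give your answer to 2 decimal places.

0.90

The two rarest classes, d dw p+ and d+ dw+ p, are the double crossovers. Comparing them with the parentals, only the dw allele has switched, so dw is the middle locus and the order is d – dw – p.
d–dw: (95 + 10)/500 = 0.2100; dw–p: (43 + 10)/500 = 0.1060.
Expected DCO frequency = 0.2100 × 0.1060 ≈ 0.02226; observed = 10/500 ≈ 0.02000.
Coefficient of coincidence = 0.02000/0.02226 ≈ 0.90.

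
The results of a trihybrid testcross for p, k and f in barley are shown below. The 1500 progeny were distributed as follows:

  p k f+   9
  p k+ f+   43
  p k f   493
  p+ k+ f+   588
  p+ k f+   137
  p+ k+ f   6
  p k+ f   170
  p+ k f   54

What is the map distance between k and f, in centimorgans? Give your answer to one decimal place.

21.5 centimorgans

The two most frequent reciprocal classes, p k f and p+ k+ f+, are the parental types, so the F1 was p k f / p+ k+ f+.
The two rarest classes, p k f+ and p+ k+ f, are the double crossovers. Comparing them with the parentals, only the f allele has switched, so f is the middle locus and the order is k – f – p.
Crossovers in the k–f interval produce the single-crossover classes p k+ f and p+ k f+ (170 + 137 = 307) plus the double crossovers (15).
RF(k–f) = (307 + 15) / 1500 = 322/1500 = 0.2147 → 21.5 centimorgans.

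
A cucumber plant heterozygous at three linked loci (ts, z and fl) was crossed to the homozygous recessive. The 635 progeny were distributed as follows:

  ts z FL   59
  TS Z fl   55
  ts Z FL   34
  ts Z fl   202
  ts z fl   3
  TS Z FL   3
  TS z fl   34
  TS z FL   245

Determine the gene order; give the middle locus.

The two most frequent reciprocal classes, ts Z fl and TS z FL, are the parental types, so the F1 was ts Z fl / TS z FL.
The two rarest classes, ts z fl and TS Z FL, are the double crossovers. Comparing them with the parentals, only the z allele has switched, so z is the middle locus and the order is fl – z – ts.

z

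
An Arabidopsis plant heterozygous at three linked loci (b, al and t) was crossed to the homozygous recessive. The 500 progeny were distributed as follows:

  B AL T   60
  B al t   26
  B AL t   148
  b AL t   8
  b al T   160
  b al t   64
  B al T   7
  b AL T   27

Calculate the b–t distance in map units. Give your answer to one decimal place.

27.8 map units

The two most frequent reciprocal classes, b al T and B AL t, are the parental types, so the F1 was b al T / B AL t.
The two rarest classes, B al T and b AL t, are the double crossovers. Comparing them with the parentals, only the b allele has switched, so b is the middle locus and the order is t – b – al.
Crossovers in the t–b interval produce the single-crossover classes b al t and B AL T (64 + 60 = 124) plus the double crossovers (15).
RF(t–b) = (124 + 15) / 500 = 139/500 = 0.2780 → 27.8 map units.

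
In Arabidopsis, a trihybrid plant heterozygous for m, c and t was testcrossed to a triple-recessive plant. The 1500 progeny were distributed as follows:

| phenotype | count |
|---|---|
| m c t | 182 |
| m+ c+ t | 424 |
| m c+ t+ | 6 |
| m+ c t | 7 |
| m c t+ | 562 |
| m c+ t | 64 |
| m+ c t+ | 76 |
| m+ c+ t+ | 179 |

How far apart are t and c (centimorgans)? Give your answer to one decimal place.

The two most frequent reciprocal classes, m c t+ and m+ c+ t, are the parental types, so the F1 was m c t+ / m+ c+ t.
The two rarest classes, m c+ t+ and m+ c t, are the double crossovers. Comparing them with the parentals, only the c allele has switched, so c is the middle locus and the order is t – c – m.
Crossovers in the t–c interval produce the single-crossover classes m c t and m+ c+ t+ (182 + 179 = 361) plus the double crossovers (13).
RF(t–c) = (361 + 13) / 1500 = 374/1500 = 0.2493 → 24.9 centimorgans.

24.9 centimorgans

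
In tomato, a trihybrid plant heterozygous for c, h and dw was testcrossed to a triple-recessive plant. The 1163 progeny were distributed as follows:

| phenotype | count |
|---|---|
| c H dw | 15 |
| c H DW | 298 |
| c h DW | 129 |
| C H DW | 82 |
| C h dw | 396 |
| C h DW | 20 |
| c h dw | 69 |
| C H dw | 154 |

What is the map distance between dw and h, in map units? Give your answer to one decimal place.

The two most frequent reciprocal classes, c H DW and C h dw, are the parental types, so the F1 was c H DW / C h dw.
The two rarest classes, c H dw and C h DW, are the double crossovers. Comparing them with the parentals, only the dw allele has switched, so dw is the middle locus and the order is c – dw – h.
Crossovers in the dw–h interval produce the single-crossover classes c h DW and C H dw (129 + 154 = 283) plus the double crossovers (35).
RF(dw–h) = (283 + 35) / 1163 = 318/1163 = 0.2734 → 27.3 map units.

27.3 map units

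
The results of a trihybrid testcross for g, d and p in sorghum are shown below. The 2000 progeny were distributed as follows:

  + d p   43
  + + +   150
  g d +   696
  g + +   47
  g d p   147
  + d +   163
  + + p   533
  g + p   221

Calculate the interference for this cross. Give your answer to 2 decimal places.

0.02

The two most frequent reciprocal classes, g d + and + + p, are the parental types, so the F1 was g d + / + + p.
The two rarest classes, g + + and + d p, are the double crossovers. Comparing them with the parentals, only the d allele has switched, so d is the middle locus and the order is p – d – g.
p–d: (297 + 90)/2000 = 0.1935; d–g: (384 + 90)/2000 = 0.2370.
Expected DCO frequency = 0.1935 × 0.2370 ≈ 0.04586; observed = 90/2000 ≈ 0.04500.
Coefficient of coincidence = 0.04500/0.04586 ≈ 0.98; interference = 1 − 0.98 = 0.02.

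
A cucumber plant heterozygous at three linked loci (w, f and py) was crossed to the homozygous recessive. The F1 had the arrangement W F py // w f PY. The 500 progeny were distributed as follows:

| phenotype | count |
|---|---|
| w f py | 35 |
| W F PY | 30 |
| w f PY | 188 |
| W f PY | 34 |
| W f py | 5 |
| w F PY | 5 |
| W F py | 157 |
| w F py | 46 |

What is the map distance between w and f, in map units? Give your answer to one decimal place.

18.0 map units

The two rarest classes, W f py and w F PY, are the double crossovers. Comparing them with the parentals, only the f allele has switched, so f is the middle locus and the order is w – f – py.
Crossovers in the w–f interval produce the single-crossover classes w F py and W f PY (46 + 34 = 80) plus the double crossovers (10).
RF(w–f) = (80 + 10) / 500 = 90/500 = 0.1800 → 18.0 map units.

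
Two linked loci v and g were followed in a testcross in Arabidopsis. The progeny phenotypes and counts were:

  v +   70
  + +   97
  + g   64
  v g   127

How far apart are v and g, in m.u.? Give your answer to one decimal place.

37.4 m.u.

The two most frequent classes, + + (97) and v g (127), are the parental types, so the F1 was + + / v g.
The recombinant classes are + g and v +: 64 + 70 = 134.
Recombination frequency = 134/358 = 0.3743 ≈ 37.4%, i.e. 37.4 m.u.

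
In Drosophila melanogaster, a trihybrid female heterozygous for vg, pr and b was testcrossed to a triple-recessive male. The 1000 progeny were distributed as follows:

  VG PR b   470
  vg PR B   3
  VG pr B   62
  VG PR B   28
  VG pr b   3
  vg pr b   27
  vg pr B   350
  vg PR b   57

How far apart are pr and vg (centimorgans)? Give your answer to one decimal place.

The two most frequent reciprocal classes, vg pr B and VG PR b, are the parental types, so the F1 was vg pr B / VG PR b.
The two rarest classes, vg PR B and VG pr b, are the double crossovers. Comparing them with the parentals, only the pr allele has switched, so pr is the middle locus and the order is vg – pr – b.
Crossovers in the vg–pr interval produce the single-crossover classes VG pr B and vg PR b (62 + 57 = 119) plus the double crossovers (6).
RF(vg–pr) = (119 + 6) / 1000 = 125/1000 = 0.1250 → 12.5 centimorgans.

12.5 centimorgans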